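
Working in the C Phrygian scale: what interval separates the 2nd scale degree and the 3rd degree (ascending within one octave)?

major second

The scale runs C Db Eb F G Ab Bb.
The 2nd scale degree is Db and the scale degree 3 is Eb.
From Db to Eb is 2 semitones, exactly the major second.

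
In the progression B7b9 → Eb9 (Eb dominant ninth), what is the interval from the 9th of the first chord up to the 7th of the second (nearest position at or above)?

The 9th of B7b9 is C; the 7th of Eb9 (Eb dominant ninth) is Db.
From C to Db: 1 semitone over a second = minor.

minor second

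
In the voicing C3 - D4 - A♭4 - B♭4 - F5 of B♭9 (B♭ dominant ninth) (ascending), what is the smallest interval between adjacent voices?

Adjacent intervals: C3→D4 = major ninth; D4→A♭4 = diminished fifth; A♭4→B♭4 = major second; B♭4→F5 = perfect fifth.
The smallest is A♭4 to B♭4, a major second (2 semitones).

major 2nd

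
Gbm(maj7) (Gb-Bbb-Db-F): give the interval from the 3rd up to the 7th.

augmented fifth

That puts Bbb below F.
Bbb up to F is 8 semitones, a half step wider than a perfect fifth, so the interval is augmented.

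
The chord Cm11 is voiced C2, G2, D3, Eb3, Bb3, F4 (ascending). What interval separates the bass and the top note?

The outer voices are C2 and F4.
From C to F is 29 semitones, exactly the perfect 18th.

perfect 18th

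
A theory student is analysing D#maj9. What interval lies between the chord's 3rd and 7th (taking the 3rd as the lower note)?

P5

D# major ninth is spelled D#–F##–A#–C##–E#.
That puts F## below C##.
F## up to C## spans 5 letter names and 7 semitones — a perfect fifth.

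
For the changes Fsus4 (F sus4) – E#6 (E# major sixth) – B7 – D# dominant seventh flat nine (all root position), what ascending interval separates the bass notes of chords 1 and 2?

augmented seventh

The roots are F and E#.
From F to E#: 12 semitones over a seventh = augmented.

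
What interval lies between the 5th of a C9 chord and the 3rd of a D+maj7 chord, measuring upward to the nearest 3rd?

The 5th of C9 is G; the 3rd of D+maj7 is F#.
G up to F# spans 7 letter names and 11 semitones — a major seventh.

major seventh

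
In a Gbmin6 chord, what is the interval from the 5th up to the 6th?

major 2nd

The chord tones of Gbmin6 (Gb minor sixth) are Gb Bbb Db Eb.
That puts Db below Eb.
Db up to Eb spans 2 letter names and 2 semitones — a major second.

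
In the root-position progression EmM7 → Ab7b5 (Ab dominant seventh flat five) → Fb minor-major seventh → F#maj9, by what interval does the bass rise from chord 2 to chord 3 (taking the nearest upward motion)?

The roots are Ab and Fb.
From Ab to Fb: 8 semitones over a sixth = minor.

minor sixth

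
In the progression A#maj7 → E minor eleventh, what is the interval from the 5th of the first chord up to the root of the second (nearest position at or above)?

A#maj7 has E# as its 5th, and E minor eleventh has E as its root.
E# up to E is 11 semitones, a half step narrower than a perfect octave, so the interval is diminished.

diminished octave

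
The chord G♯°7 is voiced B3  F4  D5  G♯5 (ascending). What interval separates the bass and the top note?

major thirteenth

The outer voices are B3 and G♯5.
From B to G♯ is 21 semitones, exactly the major thirteenth.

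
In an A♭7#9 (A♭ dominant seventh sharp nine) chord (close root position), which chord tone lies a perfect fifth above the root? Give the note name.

A♭7#9 is spelled A♭–C–E♭–G♭–B.
The root is A♭. A perfect fifth above A♭ is E♭.
E♭ is the chord's 5th.

Eb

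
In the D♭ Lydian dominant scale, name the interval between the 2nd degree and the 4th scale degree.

Spelling the D♭ Lydian dominant scale: D♭ E♭ F G A♭ B♭ C♭.
The 2nd degree is E♭ and the 4th scale degree is G.
E♭ up to G spans 3 letter names and 4 semitones — a major third.

major third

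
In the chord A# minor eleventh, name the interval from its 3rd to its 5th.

Spelling the chord: A# C# E# G# B# D#.
That puts C# below E#.
From C# to E# is 4 semitones, exactly the major third.

major third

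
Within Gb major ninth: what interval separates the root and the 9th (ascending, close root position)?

The chord tones of Gbmaj9 (Gb major ninth) are Gb Bb Db F Ab.
So we need the interval from Gb up to Ab.
Counting 9 letters and 14 half steps from Gb gives a major ninth.

major ninth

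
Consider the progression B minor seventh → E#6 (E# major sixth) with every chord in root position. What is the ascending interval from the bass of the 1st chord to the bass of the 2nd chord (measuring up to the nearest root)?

The roots are B and E#.
4 letter names make it a fourth; at 6 semitones (a half step wider than perfect) the quality is augmented.

augmented fourth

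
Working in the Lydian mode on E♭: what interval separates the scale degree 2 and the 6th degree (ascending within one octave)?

perfect 5th

The scale runs E♭ F G A B♭ C D.
That puts F below C.
F up to C spans 5 letter names and 7 semitones — a perfect fifth.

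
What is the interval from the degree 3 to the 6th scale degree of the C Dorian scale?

Spelling the C Dorian scale: C D E♭ F G A B♭.
Degree 3 = E♭; scale degree 6 = A.
4 letter names make it a fourth; at 6 semitones (a half step wider than perfect) the quality is augmented.

augmented fourth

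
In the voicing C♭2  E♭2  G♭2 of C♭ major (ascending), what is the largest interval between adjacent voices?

Adjacent intervals: C♭2→E♭2 = major third; E♭2→G♭2 = minor third.
The largest is C♭2 to E♭2, a major third (4 semitones).

major 3rd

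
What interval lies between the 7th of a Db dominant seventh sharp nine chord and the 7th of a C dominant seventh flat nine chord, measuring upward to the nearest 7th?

Db dominant seventh sharp nine has Cb as its 7th, and C dominant seventh flat nine has Bb as its 7th.
Cb up to Bb spans 7 letter names and 11 semitones — a major seventh.

major seventh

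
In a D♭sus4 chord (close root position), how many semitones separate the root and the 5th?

7

The chord tones of D♭ sus4 are D♭-G♭-A♭.
D♭ to A♭ is a perfect fifth: 7 semitones.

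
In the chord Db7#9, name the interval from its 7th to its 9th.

Db dominant seventh sharp nine is spelled Db-F-Ab-Cb-E.
So we need the interval from Cb up to E.
3 letter names make it a third; at 5 semitones (a half step wider than major) the quality is augmented.

augmented 3rd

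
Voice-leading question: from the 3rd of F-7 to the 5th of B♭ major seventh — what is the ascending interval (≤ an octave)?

The 3rd of F-7 is A♭; the 5th of B♭ major seventh is F.
From A♭ to F is 9 semitones, exactly the major sixth.

major sixth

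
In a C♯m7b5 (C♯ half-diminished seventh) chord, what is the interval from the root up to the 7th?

minor 7th

C♯m7b5 (C♯ half-diminished seventh) is spelled C♯-E-G-B.
That puts C♯ below B.
C♯ up to B is 10 semitones, a half step narrower than a major seventh, so the interval is minor.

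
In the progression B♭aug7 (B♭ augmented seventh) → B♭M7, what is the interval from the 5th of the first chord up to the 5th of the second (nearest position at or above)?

The 5th of B♭aug7 (B♭ augmented seventh) is F♯; the 5th of B♭M7 is F.
F♯ up to F is 11 semitones, a half step narrower than a perfect octave, so the interval is diminished.

diminished octave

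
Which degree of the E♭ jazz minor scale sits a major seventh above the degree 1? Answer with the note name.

D

The scale is E♭ F G♭ A♭ B♭ C D.
The degree 1 is E♭; a major seventh above that is D — scale degree 7.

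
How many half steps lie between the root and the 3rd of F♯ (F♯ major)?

The chord tones of F♯maj are F♯-A♯-C♯.
F♯ to A♯ is a major third: 4 semitones.

4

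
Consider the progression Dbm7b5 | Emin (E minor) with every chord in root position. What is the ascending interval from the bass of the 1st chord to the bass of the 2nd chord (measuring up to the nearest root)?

The roots are Db and E.
2 letter names make it a second; at 3 semitones (a half step wider than major) the quality is augmented.

augmented second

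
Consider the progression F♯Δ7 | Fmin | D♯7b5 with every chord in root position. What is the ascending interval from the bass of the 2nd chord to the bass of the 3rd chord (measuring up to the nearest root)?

augmented sixth

The roots are F and D♯.
F up to D♯ is 10 semitones, a half step wider than a major sixth, so the interval is augmented.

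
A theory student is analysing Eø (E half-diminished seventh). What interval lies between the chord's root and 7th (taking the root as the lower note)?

Em7b5: E, G, Bb, D.
So we need the interval from E up to D.
E up to D is 10 semitones, a half step narrower than a major seventh, so the interval is minor.

minor 7th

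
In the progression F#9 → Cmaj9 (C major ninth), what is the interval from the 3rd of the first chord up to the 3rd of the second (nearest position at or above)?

diminished 5th

F#9 has A# as its 3rd, and Cmaj9 (C major ninth) has E as its 3rd.
A# up to E is 6 semitones, a half step narrower than a perfect fifth, so the interval is diminished.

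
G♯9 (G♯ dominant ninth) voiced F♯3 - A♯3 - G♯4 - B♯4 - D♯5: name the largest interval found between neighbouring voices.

Adjacent intervals: F♯3→A♯3 = major third; A♯3→G♯4 = minor seventh; G♯4→B♯4 = major third; B♯4→D♯5 = minor third.
The largest is A♯3 to G♯4, a minor seventh (10 semitones).

minor seventh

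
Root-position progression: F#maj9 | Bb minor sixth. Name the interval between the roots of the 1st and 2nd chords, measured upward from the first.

The roots are F# and Bb.
From F# to Bb: 4 semitones over a fourth = diminished.

diminished fourth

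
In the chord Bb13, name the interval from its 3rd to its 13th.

perfect 11th

Bb13 is spelled Bb-D-F-Ab-C-G.
So we need the interval from D up to G.
D up to G spans 11 letter names and 17 semitones — a perfect eleventh.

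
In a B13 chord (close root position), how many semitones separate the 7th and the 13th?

11

B dominant thirteenth: B, D♯, F♯, A, C♯, G♯.
A to G♯ is a major seventh: 11 semitones.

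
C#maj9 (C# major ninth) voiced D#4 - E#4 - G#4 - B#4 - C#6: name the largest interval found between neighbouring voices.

Adjacent intervals: D#4→E#4 = major second; E#4→G#4 = minor third; G#4→B#4 = major third; B#4→C#6 = minor ninth.
The largest is B#4 to C#6, a minor ninth (13 semitones).

minor ninth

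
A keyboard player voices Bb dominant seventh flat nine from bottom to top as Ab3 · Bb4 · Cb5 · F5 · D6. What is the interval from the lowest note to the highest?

The outer voices are Ab3 and D6.
18 letter names make it a 18th; at 30 semitones (a half step wider than perfect) the quality is augmented.

augmented 18th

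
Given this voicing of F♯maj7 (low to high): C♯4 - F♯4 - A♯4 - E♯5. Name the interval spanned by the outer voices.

The outer voices are C♯4 and E♯5.
From C♯ to E♯ is 16 semitones, exactly the major tenth.

M10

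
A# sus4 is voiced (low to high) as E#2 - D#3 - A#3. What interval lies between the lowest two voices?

Those voices are E#2 and D#3.
7 letter names make it a seventh; at 10 semitones (a half step narrower than major) the quality is minor.

minor seventh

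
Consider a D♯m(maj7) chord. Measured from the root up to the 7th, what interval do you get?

major seventh

D♯ minor-major seventh is spelled D♯-F♯-A♯-C𝄪.
Root = D♯; 7th = C𝄪.
From D♯ to C𝄪 is 11 semitones, exactly the major seventh.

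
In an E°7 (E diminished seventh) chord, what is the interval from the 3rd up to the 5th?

minor 3rd

The chord tones of E diminished seventh are E-G-B♭-D♭.
3rd = G; 5th = B♭.
From G to B♭: 3 semitones over a third = minor.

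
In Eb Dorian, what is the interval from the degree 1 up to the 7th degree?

Eb dorian: Eb F Gb Ab Bb C Db.
So we need the interval from Eb up to Db.
From Eb to Db: 10 semitones over a seventh = minor.

minor seventh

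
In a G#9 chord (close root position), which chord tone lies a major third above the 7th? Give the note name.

A#

G#9 is spelled G# B# D# F# A#.
The 7th is F#. A major third above F# is A#.
A# is the chord's 9th.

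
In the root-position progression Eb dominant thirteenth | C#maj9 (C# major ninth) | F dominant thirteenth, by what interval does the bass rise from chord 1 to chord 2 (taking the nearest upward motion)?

augmented 6th

The roots are Eb and C#.
6 letter names make it a sixth; at 10 semitones (a half step wider than major) the quality is augmented.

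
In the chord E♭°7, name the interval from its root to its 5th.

diminished fifth

E♭ diminished seventh: E♭–G♭–B𝄫–D𝄫.
The root is E♭ and the 5th is B𝄫.
5 letter names make it a fifth; at 6 semitones (a half step narrower than perfect) the quality is diminished.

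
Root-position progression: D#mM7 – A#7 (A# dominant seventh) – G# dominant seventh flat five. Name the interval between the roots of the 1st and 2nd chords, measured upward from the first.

P5

The roots are D# and A#.
D# up to A# spans 5 letter names and 7 semitones — a perfect fifth.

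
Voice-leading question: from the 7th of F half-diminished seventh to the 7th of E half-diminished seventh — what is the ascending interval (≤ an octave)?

M7

F half-diminished seventh has E♭ as its 7th, and E half-diminished seventh has D as its 7th.
From E♭ to D is 11 semitones, exactly the major seventh.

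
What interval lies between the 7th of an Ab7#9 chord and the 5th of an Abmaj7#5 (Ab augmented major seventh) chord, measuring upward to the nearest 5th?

The 7th of Ab7#9 is Gb; the 5th of Abmaj7#5 (Ab augmented major seventh) is E.
Gb up to E is 10 semitones, a half step wider than a major sixth, so the interval is augmented.

augmented 6th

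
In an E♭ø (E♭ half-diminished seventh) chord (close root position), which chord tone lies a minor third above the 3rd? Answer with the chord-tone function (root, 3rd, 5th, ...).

5th

E♭ half-diminished seventh: E♭–G♭–B𝄫–D♭.
The 3rd is G♭. A minor third above G♭ is B𝄫.
B𝄫 is the chord's 5th.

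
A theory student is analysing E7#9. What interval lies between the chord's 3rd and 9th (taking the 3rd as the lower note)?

major 7th

E7#9 is spelled E–G♯–B–D–F𝄪.
That puts G♯ below F𝄪.
G♯ up to F𝄪 spans 7 letter names and 11 semitones — a major seventh.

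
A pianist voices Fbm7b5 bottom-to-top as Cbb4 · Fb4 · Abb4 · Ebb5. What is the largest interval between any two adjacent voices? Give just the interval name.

Adjacent intervals: Cbb4→Fb4 = augmented fourth; Fb4→Abb4 = minor third; Abb4→Ebb5 = perfect fifth.
The largest is Abb4 to Ebb5, a perfect fifth (7 semitones).

perfect fifth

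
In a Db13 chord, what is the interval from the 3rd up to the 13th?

P11

Spelling the chord: Db, F, Ab, Cb, Eb, Bb.
That puts F below Bb.
Counting 11 letters and 17 half steps from F gives a perfect eleventh.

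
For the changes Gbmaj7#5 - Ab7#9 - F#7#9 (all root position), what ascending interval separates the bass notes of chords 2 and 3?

The roots are Ab and F#.
6 letter names make it a sixth; at 10 semitones (a half step wider than major) the quality is augmented.

augmented sixth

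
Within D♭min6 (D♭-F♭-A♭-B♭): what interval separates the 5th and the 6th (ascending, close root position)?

M2

5th = A♭; 6th = B♭.
A♭ up to B♭ spans 2 letter names and 2 semitones — a major second.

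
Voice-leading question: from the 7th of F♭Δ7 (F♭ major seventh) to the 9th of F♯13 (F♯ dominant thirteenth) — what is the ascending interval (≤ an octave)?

The 7th of F♭Δ7 (F♭ major seventh) is E♭; the 9th of F♯13 (F♯ dominant thirteenth) is G♯.
E♭ up to G♯ is 5 semitones, a half step wider than a major third, so the interval is augmented.

augmented third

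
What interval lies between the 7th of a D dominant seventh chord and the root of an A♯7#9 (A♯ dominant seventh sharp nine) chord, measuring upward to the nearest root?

augmented sixth

D dominant seventh has C as its 7th, and A♯7#9 (A♯ dominant seventh sharp nine) has A♯ as its root.
From C to A♯: 10 semitones over a sixth = augmented.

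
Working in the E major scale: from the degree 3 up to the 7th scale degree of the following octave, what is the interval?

Spelling the E major scale: E F# G# A B C# D#.
Degree 3 = G#; scale degree 7 (up an octave) = D#.
G# up to D# spans 12 letter names and 19 semitones — a perfect twelfth.

perfect 12th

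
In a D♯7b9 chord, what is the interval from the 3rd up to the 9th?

D♯7b9 (D♯ dominant seventh flat nine) is spelled D♯–F𝄪–A♯–C♯–E.
3rd = F𝄪; 9th = E.
From F𝄪 to E: 9 semitones over a seventh = diminished.

diminished seventh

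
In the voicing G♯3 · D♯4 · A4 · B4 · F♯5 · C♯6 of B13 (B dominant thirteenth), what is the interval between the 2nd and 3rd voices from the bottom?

diminished fifth

Those voices are D♯4 and A4.
5 letter names make it a fifth; at 6 semitones (a half step narrower than perfect) the quality is diminished.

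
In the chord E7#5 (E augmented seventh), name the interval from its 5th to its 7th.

diminished third

Spelling the chord: E G♯ B♯ D.
So we need the interval from B♯ up to D.
B♯ up to D is 2 semitones, a whole step narrower than a major third, so the interval is diminished.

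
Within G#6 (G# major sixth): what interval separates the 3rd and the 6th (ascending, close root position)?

perfect 4th

The chord tones of G#6 are G# B# D# E#.
That puts B# below E#.
From B# to E# is 5 semitones, exactly the perfect fourth.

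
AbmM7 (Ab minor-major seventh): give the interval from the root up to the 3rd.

m3

Ab minor-major seventh: Ab, Cb, Eb, G.
That puts Ab below Cb.
From Ab to Cb: 3 semitones over a third = minor.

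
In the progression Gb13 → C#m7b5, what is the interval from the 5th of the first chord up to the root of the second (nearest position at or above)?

augmented seventh

Gb13 has Db as its 5th, and C#m7b5 has C# as its root.
7 letter names make it a seventh; at 12 semitones (a half step wider than major) the quality is augmented.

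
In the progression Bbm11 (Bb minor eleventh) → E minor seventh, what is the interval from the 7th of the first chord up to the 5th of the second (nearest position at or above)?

A2

The 7th of Bbm11 (Bb minor eleventh) is Ab; the 5th of E minor seventh is B.
From Ab to B: 3 semitones over a second = augmented.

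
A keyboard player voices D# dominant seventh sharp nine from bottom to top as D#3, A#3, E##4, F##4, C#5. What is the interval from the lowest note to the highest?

The outer voices are D#3 and C#5.
From D# to C#: 22 semitones over a fourteenth = minor.

m14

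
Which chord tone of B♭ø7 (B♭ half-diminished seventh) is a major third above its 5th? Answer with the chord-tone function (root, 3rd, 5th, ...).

7th

B♭ø7 (B♭ half-diminished seventh): B♭-D♭-F♭-A♭.
The 5th is F♭. A major third above F♭ is A♭.
A♭ is the chord's 7th.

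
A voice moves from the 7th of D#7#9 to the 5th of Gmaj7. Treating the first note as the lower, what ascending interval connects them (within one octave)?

m2

D#7#9 has C# as its 7th, and Gmaj7 has D as its 5th.
C# up to D is 1 semitone, a half step narrower than a major second, so the interval is minor.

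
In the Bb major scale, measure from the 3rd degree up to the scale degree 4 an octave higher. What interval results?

m9

Spelling the Bb major scale: Bb C D Eb F G A.
3rd degree = D; 4th scale degree (up an octave) = Eb.
9 letter names make it a ninth; at 13 semitones (a half step narrower than major) the quality is minor.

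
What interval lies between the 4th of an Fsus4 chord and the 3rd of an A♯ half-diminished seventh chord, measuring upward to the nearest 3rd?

augmented second

The 4th of Fsus4 is B♭; the 3rd of A♯ half-diminished seventh is C♯.
2 letter names make it a second; at 3 semitones (a half step wider than major) the quality is augmented.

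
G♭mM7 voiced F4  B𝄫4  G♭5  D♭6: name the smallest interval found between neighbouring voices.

d4

Adjacent intervals: F4→B𝄫4 = diminished fourth; B𝄫4→G♭5 = major sixth; G♭5→D♭6 = perfect fifth.
The smallest is F4 to B𝄫4, a diminished fourth (4 semitones).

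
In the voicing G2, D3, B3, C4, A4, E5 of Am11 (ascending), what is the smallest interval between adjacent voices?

Adjacent intervals: G2→D3 = perfect fifth; D3→B3 = major sixth; B3→C4 = minor second; C4→A4 = major sixth; A4→E5 = perfect fifth.
The smallest is B3 to C4, a minor second (1 semitone).

minor 2nd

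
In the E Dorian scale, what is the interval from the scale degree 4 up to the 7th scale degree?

perfect fourth

E dorian: E F# G A B C# D.
So we need the interval from A up to D.
From A to D is 5 semitones, exactly the perfect fourth.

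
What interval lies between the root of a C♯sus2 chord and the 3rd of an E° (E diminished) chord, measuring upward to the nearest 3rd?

diminished 5th

The root of C♯sus2 is C♯; the 3rd of E° (E diminished) is G.
5 letter names make it a fifth; at 6 semitones (a half step narrower than perfect) the quality is diminished.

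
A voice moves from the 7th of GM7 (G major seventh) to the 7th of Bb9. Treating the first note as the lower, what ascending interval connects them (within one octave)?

GM7 (G major seventh) has F# as its 7th, and Bb9 has Ab as its 7th.
3 letter names make it a third; at 2 semitones (a whole step narrower than major) the quality is diminished.

diminished third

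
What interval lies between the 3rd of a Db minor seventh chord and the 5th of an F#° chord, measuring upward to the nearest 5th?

The 3rd of Db minor seventh is Fb; the 5th of F#° is C.
5 letter names make it a fifth; at 8 semitones (a half step wider than perfect) the quality is augmented.

augmented fifth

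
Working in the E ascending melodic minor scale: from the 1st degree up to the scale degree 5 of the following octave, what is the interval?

perfect twelfth

The scale runs E F♯ G A B C♯ D♯.
The 1st degree is E and the scale degree 5 (up an octave) is B.
From E to B is 19 semitones, exactly the perfect twelfth.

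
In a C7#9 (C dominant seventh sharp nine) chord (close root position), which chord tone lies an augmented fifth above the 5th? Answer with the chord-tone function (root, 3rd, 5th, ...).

Spelling the chord: C, E, G, Bb, D#.
The 5th is G. An augmented fifth above G is D#.
D# is the chord's 9th.

9th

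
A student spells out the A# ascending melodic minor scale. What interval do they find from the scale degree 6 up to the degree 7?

A# melodic minor: A# B# C# D# E# F## G##.
That puts F## below G##.
F## up to G## spans 2 letter names and 2 semitones — a major second.

major 2nd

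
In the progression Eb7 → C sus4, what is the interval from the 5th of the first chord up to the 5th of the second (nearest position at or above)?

The 5th of Eb7 is Bb; the 5th of C sus4 is G.
From Bb to G is 9 semitones, exactly the major sixth.

major sixth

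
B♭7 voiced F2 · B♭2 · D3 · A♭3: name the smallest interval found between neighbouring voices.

Adjacent intervals: F2→B♭2 = perfect fourth; B♭2→D3 = major third; D3→A♭3 = diminished fifth.
The smallest is B♭2 to D3, a major third (4 semitones).

major 3rd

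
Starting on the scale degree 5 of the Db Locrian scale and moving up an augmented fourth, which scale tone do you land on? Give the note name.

The scale is Db Ebb Fb Gb Abb Bbb Cb.
The scale degree 5 is Abb; an augmented fourth above that is Db — scale degree 1.

Db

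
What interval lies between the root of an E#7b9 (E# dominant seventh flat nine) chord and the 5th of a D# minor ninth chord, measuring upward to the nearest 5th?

P4

The root of E#7b9 (E# dominant seventh flat nine) is E#; the 5th of D# minor ninth is A#.
Counting 4 letters and 5 half steps from E# gives a perfect fourth.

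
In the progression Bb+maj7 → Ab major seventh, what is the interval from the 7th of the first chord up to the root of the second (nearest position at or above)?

diminished octave

The 7th of Bb+maj7 is A; the root of Ab major seventh is Ab.
A up to Ab is 11 semitones, a half step narrower than a perfect octave, so the interval is diminished.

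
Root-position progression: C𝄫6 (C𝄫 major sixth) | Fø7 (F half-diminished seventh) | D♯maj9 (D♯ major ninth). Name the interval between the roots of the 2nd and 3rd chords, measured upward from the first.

The roots are F and D♯.
From F to D♯: 10 semitones over a sixth = augmented.

augmented sixth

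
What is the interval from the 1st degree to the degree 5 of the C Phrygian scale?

Spelling the C Phrygian scale: C Db Eb F G Ab Bb.
1st degree = C; degree 5 = G.
Counting 5 letters and 7 half steps from C gives a perfect fifth.

perfect fifth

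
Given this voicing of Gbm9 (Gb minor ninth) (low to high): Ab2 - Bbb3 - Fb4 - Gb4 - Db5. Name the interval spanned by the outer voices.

perfect 18th

The outer voices are Ab2 and Db5.
Counting 18 letters and 29 half steps from Ab gives a perfect 18th.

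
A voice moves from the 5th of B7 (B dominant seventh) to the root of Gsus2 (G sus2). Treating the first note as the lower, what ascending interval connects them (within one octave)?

m2

B7 (B dominant seventh) has F# as its 5th, and Gsus2 (G sus2) has G as its root.
2 letter names make it a second; at 1 semitone (a half step narrower than major) the quality is minor.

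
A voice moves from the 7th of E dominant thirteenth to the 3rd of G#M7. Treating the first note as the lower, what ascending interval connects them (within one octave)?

The 7th of E dominant thirteenth is D; the 3rd of G#M7 is B#.
From D to B#: 10 semitones over a sixth = augmented.

A6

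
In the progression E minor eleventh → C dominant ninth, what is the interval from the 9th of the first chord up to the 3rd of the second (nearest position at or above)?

m7

The 9th of E minor eleventh is F#; the 3rd of C dominant ninth is E.
From F# to E: 10 semitones over a seventh = minor.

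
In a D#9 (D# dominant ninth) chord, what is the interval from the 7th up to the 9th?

major 3rd

Spelling the chord: D#–F##–A#–C#–E#.
So we need the interval from C# up to E#.
From C# to E# is 4 semitones, exactly the major third.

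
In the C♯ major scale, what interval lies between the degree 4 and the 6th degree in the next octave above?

Spelling the C♯ major scale: C♯ D♯ E♯ F♯ G♯ A♯ B♯.
So we need the interval from F♯ up to A♯.
F♯ up to A♯ spans 10 letter names and 16 semitones — a major tenth.

M10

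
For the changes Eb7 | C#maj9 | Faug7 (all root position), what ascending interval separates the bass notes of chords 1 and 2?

augmented 6th

The roots are Eb and C#.
Eb up to C# is 10 semitones, a half step wider than a major sixth, so the interval is augmented.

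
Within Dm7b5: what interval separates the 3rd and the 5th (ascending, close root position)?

Dm7b5: D–F–Ab–C.
So we need the interval from F up to Ab.
3 letter names make it a third; at 3 semitones (a half step narrower than major) the quality is minor.

minor third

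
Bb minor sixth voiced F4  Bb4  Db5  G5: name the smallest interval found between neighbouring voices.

minor third

Adjacent intervals: F4→Bb4 = perfect fourth; Bb4→Db5 = minor third; Db5→G5 = augmented fourth.
The smallest is Bb4 to Db5, a minor third (3 semitones).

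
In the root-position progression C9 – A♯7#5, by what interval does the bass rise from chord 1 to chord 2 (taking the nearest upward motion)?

augmented sixth

The roots are C and A♯.
C up to A♯ is 10 semitones, a half step wider than a major sixth, so the interval is augmented.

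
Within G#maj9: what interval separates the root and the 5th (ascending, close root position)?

The chord tones of G#maj9 (G# major ninth) are G#, B#, D#, F##, A#.
That puts G# below D#.
Counting 5 letters and 7 half steps from G# gives a perfect fifth.

P5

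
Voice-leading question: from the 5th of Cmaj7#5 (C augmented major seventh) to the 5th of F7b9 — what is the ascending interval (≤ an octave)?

Cmaj7#5 (C augmented major seventh) has G# as its 5th, and F7b9 has C as its 5th.
From G# to C: 4 semitones over a fourth = diminished.

diminished 4th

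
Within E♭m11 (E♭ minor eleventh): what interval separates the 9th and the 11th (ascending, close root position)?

minor 3rd

E♭m11: E♭, G♭, B♭, D♭, F, A♭.
So we need the interval from F up to A♭.
3 letter names make it a third; at 3 semitones (a half step narrower than major) the quality is minor.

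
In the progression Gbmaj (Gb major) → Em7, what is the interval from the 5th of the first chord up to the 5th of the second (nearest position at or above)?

The 5th of Gbmaj (Gb major) is Db; the 5th of Em7 is B.
6 letter names make it a sixth; at 10 semitones (a half step wider than major) the quality is augmented.

augmented sixth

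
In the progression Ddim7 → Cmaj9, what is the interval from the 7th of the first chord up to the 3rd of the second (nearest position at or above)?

Ddim7 has C♭ as its 7th, and Cmaj9 has E as its 3rd.
3 letter names make it a third; at 5 semitones (a half step wider than major) the quality is augmented.

augmented third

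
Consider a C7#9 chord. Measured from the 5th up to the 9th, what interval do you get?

The chord tones of C dominant seventh sharp nine are C E G B♭ D♯.
The 5th is G and the 9th is D♯.
From G to D♯: 8 semitones over a fifth = augmented.

A5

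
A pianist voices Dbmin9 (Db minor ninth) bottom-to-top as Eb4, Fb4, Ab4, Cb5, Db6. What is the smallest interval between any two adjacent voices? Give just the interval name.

minor second

Adjacent intervals: Eb4→Fb4 = minor second; Fb4→Ab4 = major third; Ab4→Cb5 = minor third; Cb5→Db6 = major ninth.
The smallest is Eb4 to Fb4, a minor second (1 semitone).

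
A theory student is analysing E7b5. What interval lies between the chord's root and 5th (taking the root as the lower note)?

diminished 5th

The chord tones of E7b5 (E dominant seventh flat five) are E, G#, Bb, D.
The root is E and the 5th is Bb.
E up to Bb is 6 semitones, a half step narrower than a perfect fifth, so the interval is diminished.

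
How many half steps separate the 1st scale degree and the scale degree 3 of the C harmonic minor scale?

The scale is C D Eb F G Ab B.
C up to Eb is a minor third — 3 semitones.

3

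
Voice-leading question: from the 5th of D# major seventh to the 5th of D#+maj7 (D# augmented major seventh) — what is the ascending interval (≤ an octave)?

augmented unison

The 5th of D# major seventh is A#; the 5th of D#+maj7 (D# augmented major seventh) is A##.
1 letter names make it a unison; at 1 semitone (a half step wider than perfect) the quality is augmented.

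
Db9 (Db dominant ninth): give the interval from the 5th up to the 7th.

Spelling the chord: Db F Ab Cb Eb.
So we need the interval from Ab up to Cb.
From Ab to Cb: 3 semitones over a third = minor.

minor third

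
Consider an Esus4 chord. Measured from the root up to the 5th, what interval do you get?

perfect fifth

Esus4 (E sus4) is spelled E–A–B.
The root is E and the 5th is B.
E up to B spans 5 letter names and 7 semitones — a perfect fifth.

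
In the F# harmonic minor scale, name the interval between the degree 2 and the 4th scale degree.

Spelling the F# harmonic minor scale: F# G# A B C# D E#.
Degree 2 = G#; 4th scale degree = B.
3 letter names make it a third; at 3 semitones (a half step narrower than major) the quality is minor.

minor 3rd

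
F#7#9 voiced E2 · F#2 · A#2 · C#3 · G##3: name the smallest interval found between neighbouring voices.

Adjacent intervals: E2→F#2 = major second; F#2→A#2 = major third; A#2→C#3 = minor third; C#3→G##3 = augmented fifth.
The smallest is E2 to F#2, a major second (2 semitones).

major 2nd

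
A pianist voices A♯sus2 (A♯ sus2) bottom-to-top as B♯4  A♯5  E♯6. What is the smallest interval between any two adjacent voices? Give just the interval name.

Adjacent intervals: B♯4→A♯5 = minor seventh; A♯5→E♯6 = perfect fifth.
The smallest is A♯5 to E♯6, a perfect fifth (7 semitones).

perfect 5th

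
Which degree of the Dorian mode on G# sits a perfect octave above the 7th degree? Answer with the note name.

F#

The scale is G# A# B C# D# E# F#.
The 7th degree is F#; a perfect octave above that is F# — scale degree 7.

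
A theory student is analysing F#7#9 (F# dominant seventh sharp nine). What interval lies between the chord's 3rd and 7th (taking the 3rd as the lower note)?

F#7#9 is spelled F#, A#, C#, E, G##.
That puts A# below E.
From A# to E: 6 semitones over a fifth = diminished.
That tritone between 3rd and 7th is what gives the dominant seventh its pull toward resolution.

diminished fifth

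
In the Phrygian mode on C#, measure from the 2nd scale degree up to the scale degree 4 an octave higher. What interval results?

M10

C# phrygian: C# D E F# G# A B.
That puts D below F#.
Counting 10 letters and 16 half steps from D gives a major tenth.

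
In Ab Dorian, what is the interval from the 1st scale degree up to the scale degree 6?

Ab dorian: Ab Bb Cb Db Eb F Gb.
The 1st scale degree is Ab and the degree 6 is F.
From Ab to F is 9 semitones, exactly the major sixth.

major sixth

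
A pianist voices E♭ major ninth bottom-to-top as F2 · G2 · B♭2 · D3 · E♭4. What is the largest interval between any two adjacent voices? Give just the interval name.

minor 9th

Adjacent intervals: F2→G2 = major second; G2→B♭2 = minor third; B♭2→D3 = major third; D3→E♭4 = minor ninth.
The largest is D3 to E♭4, a minor ninth (13 semitones).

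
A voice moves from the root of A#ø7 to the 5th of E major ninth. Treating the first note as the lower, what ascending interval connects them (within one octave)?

minor second

The root of A#ø7 is A#; the 5th of E major ninth is B.
2 letter names make it a second; at 1 semitone (a half step narrower than major) the quality is minor.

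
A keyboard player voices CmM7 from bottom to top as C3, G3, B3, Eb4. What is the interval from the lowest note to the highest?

minor tenth

The outer voices are C3 and Eb4.
10 letter names make it a tenth; at 15 semitones (a half step narrower than major) the quality is minor.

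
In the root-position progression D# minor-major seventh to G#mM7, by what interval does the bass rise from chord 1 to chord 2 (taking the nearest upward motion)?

P4

The roots are D# and G#.
Counting 4 letters and 5 half steps from D# gives a perfect fourth.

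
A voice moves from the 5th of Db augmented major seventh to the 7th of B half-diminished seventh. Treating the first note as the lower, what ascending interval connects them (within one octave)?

Db augmented major seventh has A as its 5th, and B half-diminished seventh has A as its 7th.
A up to A spans 1 letter names and 0 semitones — a perfect unison.

perfect 1st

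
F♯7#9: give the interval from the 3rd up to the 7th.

F♯ dominant seventh sharp nine: F♯, A♯, C♯, E, G𝄪.
3rd = A♯; 7th = E.
A♯ up to E is 6 semitones, a half step narrower than a perfect fifth, so the interval is diminished.

d5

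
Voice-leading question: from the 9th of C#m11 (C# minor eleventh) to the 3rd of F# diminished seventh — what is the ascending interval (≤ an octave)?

diminished fifth

C#m11 (C# minor eleventh) has D# as its 9th, and F# diminished seventh has A as its 3rd.
5 letter names make it a fifth; at 6 semitones (a half step narrower than perfect) the quality is diminished.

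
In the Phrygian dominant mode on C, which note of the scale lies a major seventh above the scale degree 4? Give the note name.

E

The scale is C D♭ E F G A♭ B♭.
The scale degree 4 is F; a major seventh above that is E — scale degree 3.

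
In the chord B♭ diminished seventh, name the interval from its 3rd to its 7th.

diminished fifth

Spelling the chord: B♭-D♭-F♭-A𝄫.
The 3rd is D♭ and the 7th is A𝄫.
D♭ up to A𝄫 is 6 semitones, a half step narrower than a perfect fifth, so the interval is diminished.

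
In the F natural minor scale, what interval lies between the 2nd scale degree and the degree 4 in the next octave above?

minor tenth

Spelling the F natural minor scale: F G A♭ B♭ C D♭ E♭.
That puts G below B♭.
10 letter names make it a tenth; at 15 semitones (a half step narrower than major) the quality is minor.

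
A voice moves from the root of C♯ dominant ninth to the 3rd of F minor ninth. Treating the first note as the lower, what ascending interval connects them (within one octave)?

The root of C♯ dominant ninth is C♯; the 3rd of F minor ninth is A♭.
From C♯ to A♭: 7 semitones over a sixth = diminished.

diminished 6th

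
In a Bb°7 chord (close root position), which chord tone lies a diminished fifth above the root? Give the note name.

Fb

Spelling the chord: Bb-Db-Fb-Abb.
The root is Bb. A diminished fifth above Bb is Fb.
Fb is the chord's 5th.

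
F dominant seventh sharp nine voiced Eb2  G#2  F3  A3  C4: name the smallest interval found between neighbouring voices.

minor third

Adjacent intervals: Eb2→G#2 = augmented third; G#2→F3 = diminished seventh; F3→A3 = major third; A3→C4 = minor third.
The smallest is A3 to C4, a minor third (3 semitones).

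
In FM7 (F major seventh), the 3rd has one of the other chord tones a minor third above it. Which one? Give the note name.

Spelling the chord: F, A, C, E.
The 3rd is A. A minor third above A is C.
C is the chord's 5th.

C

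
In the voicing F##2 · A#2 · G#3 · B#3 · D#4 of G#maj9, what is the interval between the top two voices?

minor 3rd

Those voices are B#3 and D#4.
3 letter names make it a third; at 3 semitones (a half step narrower than major) the quality is minor.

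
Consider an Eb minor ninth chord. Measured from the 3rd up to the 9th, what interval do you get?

major seventh

Ebm9 is spelled Eb-Gb-Bb-Db-F.
So we need the interval from Gb up to F.
Gb up to F spans 7 letter names and 11 semitones — a major seventh.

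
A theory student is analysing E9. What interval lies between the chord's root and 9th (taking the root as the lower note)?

major ninth

Spelling the chord: E–G#–B–D–F#.
The root is E and the 9th is F#.
Counting 9 letters and 14 half steps from E gives a major ninth.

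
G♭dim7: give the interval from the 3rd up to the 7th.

d5

G♭dim7: G♭–B𝄫–D𝄫–F𝄫.
3rd = B𝄫; 7th = F𝄫.
B𝄫 up to F𝄫 is 6 semitones, a half step narrower than a perfect fifth, so the interval is diminished.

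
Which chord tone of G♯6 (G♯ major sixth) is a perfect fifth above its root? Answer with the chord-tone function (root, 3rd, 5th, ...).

The chord tones of G♯6 (G♯ major sixth) are G♯-B♯-D♯-E♯.
The root is G♯. A perfect fifth above G♯ is D♯.
D♯ is the chord's 5th.

5th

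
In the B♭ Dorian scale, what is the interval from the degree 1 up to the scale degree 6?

major sixth

B♭ dorian: B♭ C D♭ E♭ F G A♭.
So we need the interval from B♭ up to G.
B♭ up to G spans 6 letter names and 9 semitones — a major sixth.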